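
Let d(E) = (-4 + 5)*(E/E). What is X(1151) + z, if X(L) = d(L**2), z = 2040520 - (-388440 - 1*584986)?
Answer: 3013947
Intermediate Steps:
z = 3013946 (z = 2040520 - (-388440 - 584986) = 2040520 - 1*(-973426) = 2040520 + 973426 = 3013946)
d(E) = 1 (d(E) = 1*1 = 1)
X(L) = 1
X(1151) + z = 1 + 3013946 = 3013947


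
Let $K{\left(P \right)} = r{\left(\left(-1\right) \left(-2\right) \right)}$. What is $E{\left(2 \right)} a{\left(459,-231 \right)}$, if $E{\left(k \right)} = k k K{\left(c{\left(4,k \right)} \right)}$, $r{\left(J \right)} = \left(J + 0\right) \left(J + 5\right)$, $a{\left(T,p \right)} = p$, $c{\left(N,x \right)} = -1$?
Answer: $-12936$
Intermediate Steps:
$r{\left(J \right)} = J \left(5 + J\right)$
$K{\left(P \right)} = 14$ ($K{\left(P \right)} = \left(-1\right) \left(-2\right) \left(5 - -2\right) = 2 \left(5 + 2\right) = 2 \cdot 7 = 14$)
$E{\left(k \right)} = 14 k^{2}$ ($E{\left(k \right)} = k k 14 = k^{2} \cdot 14 = 14 k^{2}$)
$E{\left(2 \right)} a{\left(459,-231 \right)} = 14 \cdot 2^{2} \left(-231\right) = 14 \cdot 4 \left(-231\right) = 56 \left(-231\right) = -12936$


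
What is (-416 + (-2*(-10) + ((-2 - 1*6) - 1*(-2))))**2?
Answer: 161604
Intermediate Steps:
(-416 + (-2*(-10) + ((-2 - 1*6) - 1*(-2))))**2 = (-416 + (20 + ((-2 - 6) + 2)))**2 = (-416 + (20 + (-8 + 2)))**2 = (-416 + (20 - 6))**2 = (-416 + 14)**2 = (-402)**2 = 161604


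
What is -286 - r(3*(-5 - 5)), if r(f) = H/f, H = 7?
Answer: -8573/30 ≈ -285.77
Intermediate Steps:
r(f) = 7/f
-286 - r(3*(-5 - 5)) = -286 - 7/(3*(-5 - 5)) = -286 - 7/(3*(-10)) = -286 - 7/(-30) = -286 - 7*(-1)/30 = -286 - 1*(-7/30) = -286 + 7/30 = -8573/30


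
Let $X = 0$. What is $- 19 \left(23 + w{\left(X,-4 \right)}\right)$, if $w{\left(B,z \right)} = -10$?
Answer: $-247$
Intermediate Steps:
$- 19 \left(23 + w{\left(X,-4 \right)}\right) = - 19 \left(23 - 10\right) = \left(-19\right) 13 = -247$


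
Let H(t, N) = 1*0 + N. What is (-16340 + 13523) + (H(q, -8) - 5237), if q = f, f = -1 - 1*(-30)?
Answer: -8062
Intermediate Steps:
f = 29 (f = -1 + 30 = 29)
q = 29
H(t, N) = N (H(t, N) = 0 + N = N)
(-16340 + 13523) + (H(q, -8) - 5237) = (-16340 + 13523) + (-8 - 5237) = -2817 - 5245 = -8062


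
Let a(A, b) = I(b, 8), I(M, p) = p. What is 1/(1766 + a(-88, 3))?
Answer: 1/1774 ≈ 0.00056370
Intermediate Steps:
a(A, b) = 8
1/(1766 + a(-88, 3)) = 1/(1766 + 8) = 1/1774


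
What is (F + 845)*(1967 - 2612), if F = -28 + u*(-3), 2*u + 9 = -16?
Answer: -1102305/2 ≈ -5.5115e+5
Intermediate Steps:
u = -25/2 (u = -9/2 + (1/2)*(-16) = -9/2 - 8 = -25/2 ≈ -12.500)
F = 19/2 (F = -28 - 25/2*(-3) = -28 + 75/2 = 19/2 ≈ 9.5000)
(F + 845)*(1967 - 2612) = (19/2 + 845)*(1967 - 2612) = (1709/2)*(-645) = -1102305/2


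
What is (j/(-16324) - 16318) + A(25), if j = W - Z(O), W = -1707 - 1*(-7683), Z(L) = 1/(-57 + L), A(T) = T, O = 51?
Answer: -1595837449/97944 ≈ -16293.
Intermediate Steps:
W = 5976 (W = -1707 + 7683 = 5976)
j = 35857/6 (j = 5976 - 1/(-57 + 51) = 5976 - 1/(-6) = 5976 - 1*(-1/6) = 5976 + 1/6 = 35857/6 ≈ 5976.2)
(j/(-16324) - 16318) + A(25) = ((35857/6)/(-16324) - 16318) + 25 = ((35857/6)*(-1/16324) - 16318) + 25 = (-35857/97944 - 16318) + 25 = -1598286049/97944 + 25 = -1595837449/97944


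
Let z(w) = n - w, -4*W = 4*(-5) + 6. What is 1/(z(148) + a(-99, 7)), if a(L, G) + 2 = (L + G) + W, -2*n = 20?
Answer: -2/497 ≈ -0.0040241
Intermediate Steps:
n = -10 (n = -½*20 = -10)
W = 7/2 (W = -(4*(-5) + 6)/4 = -(-20 + 6)/4 = -¼*(-14) = 7/2 ≈ 3.5000)
z(w) = -10 - w
a(L, G) = 3/2 + G + L (a(L, G) = -2 + ((L + G) + 7/2) = -2 + ((G + L) + 7/2) = -2 + (7/2 + G + L) = 3/2 + G + L)
1/(z(148) + a(-99, 7)) = 1/((-10 - 1*148) + (3/2 + 7 - 99)) = 1/((-10 - 148) - 181/2) = 1/(-158 - 181/2) = 1/(-497/2) = -2/497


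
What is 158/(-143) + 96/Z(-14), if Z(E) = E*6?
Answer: -2250/1001 ≈ -2.2478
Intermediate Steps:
Z(E) = 6*E
158/(-143) + 96/Z(-14) = 158/(-143) + 96/((6*(-14))) = 158*(-1/143) + 96/(-84) = -158/143 + 96*(-1/84) = -158/143 - 8/7 = -2250/1001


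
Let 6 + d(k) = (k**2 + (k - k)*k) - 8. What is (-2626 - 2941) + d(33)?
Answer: -4492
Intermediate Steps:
d(k) = -14 + k**2 (d(k) = -6 + ((k**2 + (k - k)*k) - 8) = -6 + ((k**2 + 0*k) - 8) = -6 + ((k**2 + 0) - 8) = -6 + (k**2 - 8) = -6 + (-8 + k**2) = -14 + k**2)
(-2626 - 2941) + d(33) = (-2626 - 2941) + (-14 + 33**2) = -5567 + (-14 + 1089) = -5567 + 1075 = -4492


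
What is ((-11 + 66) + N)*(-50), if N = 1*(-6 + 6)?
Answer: -2750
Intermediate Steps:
N = 0 (N = 1*0 = 0)
((-11 + 66) + N)*(-50) = ((-11 + 66) + 0)*(-50) = (55 + 0)*(-50) = 55*(-50) = -2750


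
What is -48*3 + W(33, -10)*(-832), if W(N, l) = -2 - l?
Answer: -6800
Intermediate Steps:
-48*3 + W(33, -10)*(-832) = -48*3 + (-2 - 1*(-10))*(-832) = -144 + (-2 + 10)*(-832) = -144 + 8*(-832) = -144 - 6656 = -6800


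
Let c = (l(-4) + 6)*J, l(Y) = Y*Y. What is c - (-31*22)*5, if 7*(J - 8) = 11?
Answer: 25344/7 ≈ 3620.6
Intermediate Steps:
J = 67/7 (J = 8 + (1/7)*11 = 8 + 11/7 = 67/7 ≈ 9.5714)
l(Y) = Y**2
c = 1474/7 (c = ((-4)**2 + 6)*(67/7) = (16 + 6)*(67/7) = 22*(67/7) = 1474/7 ≈ 210.57)
c - (-31*22)*5 = 1474/7 - (-31*22)*5 = 1474/7 - (-682)*5 = 1474/7 - 1*(-3410) = 1474/7 + 3410 = 25344/7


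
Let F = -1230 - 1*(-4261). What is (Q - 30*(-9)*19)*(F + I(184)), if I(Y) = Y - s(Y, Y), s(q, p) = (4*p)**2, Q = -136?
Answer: -2689174114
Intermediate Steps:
s(q, p) = 16*p**2
F = 3031 (F = -1230 + 4261 = 3031)
I(Y) = Y - 16*Y**2
(Q - 30*(-9)*19)*(F + I(184)) = (-136 - 30*(-9)*19)*(3031 + 184*(1 - 16*184)) = (-136 + 270*19)*(3031 + 184*(1 - 2944)) = (-136 + 5130)*(3031 + 184*(-2943)) = 4994*(3031 - 541512) = 4994*(-538481) = -2689174114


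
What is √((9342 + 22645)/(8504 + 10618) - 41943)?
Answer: I*√15335883372198/19122 ≈ 204.8*I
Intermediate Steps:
√((9342 + 22645)/(8504 + 10618) - 41943) = √(31987/19122 - 41943) = √(-802002059/19122) = I*√15335883372198/19122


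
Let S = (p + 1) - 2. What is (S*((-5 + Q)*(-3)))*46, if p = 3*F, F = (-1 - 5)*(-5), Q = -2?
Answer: 85974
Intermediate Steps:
F = 30 (F = -6*(-5) = 30)
p = 90 (p = 3*30 = 90)
S = 89 (S = (90 + 1) - 2 = 91 - 2 = 89)
(S*((-5 + Q)*(-3)))*46 = (89*((-5 - 2)*(-3)))*46 = (89*(-7*(-3)))*46 = (89*21)*46 = 1869*46 = 85974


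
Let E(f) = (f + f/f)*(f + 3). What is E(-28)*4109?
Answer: 2773575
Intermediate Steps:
E(f) = (1 + f)*(3 + f) (E(f) = (f + 1)*(3 + f) = (1 + f)*(3 + f))
E(-28)*4109 = (3 + (-28)² + 4*(-28))*4109 = (3 + 784 - 112)*4109 = 675*4109 = 2773575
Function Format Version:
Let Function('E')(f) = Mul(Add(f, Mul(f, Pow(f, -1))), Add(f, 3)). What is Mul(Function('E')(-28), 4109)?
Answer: 2773575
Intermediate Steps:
Function('E')(f) = Mul(Add(1, f), Add(3, f)) (Function('E')(f) = Mul(Add(f, 1), Add(3, f)) = Mul(Add(1, f), Add(3, f)))
Mul(Function('E')(-28), 4109) = Mul(Add(3, Pow(-28, 2), Mul(4, -28)), 4109) = Mul(Add(3, 784, -112), 4109) = Mul(675, 4109) = 2773575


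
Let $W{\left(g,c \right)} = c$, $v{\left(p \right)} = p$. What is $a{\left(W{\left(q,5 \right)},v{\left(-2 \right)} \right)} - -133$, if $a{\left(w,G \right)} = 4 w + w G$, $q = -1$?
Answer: $143$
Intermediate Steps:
$a{\left(w,G \right)} = 4 w + G w$
$a{\left(W{\left(q,5 \right)},v{\left(-2 \right)} \right)} - -133 = 5 \left(4 - 2\right) - -133 = 5 \cdot 2 + 133 = 10 + 133 = 143$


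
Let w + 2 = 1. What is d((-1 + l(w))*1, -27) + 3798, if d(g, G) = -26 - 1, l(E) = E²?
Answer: 3771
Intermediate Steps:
w = -1 (w = -2 + 1 = -1)
d(g, G) = -27
d((-1 + l(w))*1, -27) + 3798 = -27 + 3798 = 3771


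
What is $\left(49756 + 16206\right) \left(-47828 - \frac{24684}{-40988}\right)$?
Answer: $- \frac{32327141450890}{10247} \approx -3.1548 \cdot 10^{9}$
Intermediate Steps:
$\left(49756 + 16206\right) \left(-47828 - \frac{24684}{-40988}\right) = 65962 \left(-47828 - - \frac{6171}{10247}\right) = 65962 \left(-47828 + \frac{6171}{10247}\right) = 65962 \left(- \frac{490087345}{10247}\right) = - \frac{32327141450890}{10247}$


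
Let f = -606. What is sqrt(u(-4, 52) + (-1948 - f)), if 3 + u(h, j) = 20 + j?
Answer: I*sqrt(1273) ≈ 35.679*I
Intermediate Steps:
u(h, j) = 17 + j (u(h, j) = -3 + (20 + j) = 17 + j)
sqrt(u(-4, 52) + (-1948 - f)) = sqrt((17 + 52) + (-1948 - 1*(-606))) = sqrt(69 + (-1948 + 606)) = sqrt(69 - 1342) = sqrt(-1273) = I*sqrt(1273)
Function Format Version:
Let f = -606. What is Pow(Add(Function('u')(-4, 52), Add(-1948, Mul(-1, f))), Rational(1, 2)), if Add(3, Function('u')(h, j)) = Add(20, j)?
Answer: Mul(I, Pow(1273, Rational(1, 2))) ≈ Mul(35.679, I)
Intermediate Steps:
Function('u')(h, j) = Add(17, j) (Function('u')(h, j) = Add(-3, Add(20, j)) = Add(17, j))
Pow(Add(Function('u')(-4, 52), Add(-1948, Mul(-1, f))), Rational(1, 2)) = Pow(Add(Add(17, 52), Add(-1948, Mul(-1, -606))), Rational(1, 2)) = Pow(Add(69, Add(-1948, 606)), Rational(1, 2)) = Pow(Add(69, -1342), Rational(1, 2)) = Pow(-1273, Rational(1, 2)) = Mul(I, Pow(1273, Rational(1, 2)))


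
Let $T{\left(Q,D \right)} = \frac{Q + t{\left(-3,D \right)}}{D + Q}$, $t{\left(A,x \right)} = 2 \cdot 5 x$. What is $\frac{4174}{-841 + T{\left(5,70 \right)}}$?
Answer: $- \frac{10435}{2079} \approx -5.0192$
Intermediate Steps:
$t{\left(A,x \right)} = 10 x$
$T{\left(Q,D \right)} = \frac{Q + 10 D}{D + Q}$
$\frac{4174}{-841 + T{\left(5,70 \right)}} = \frac{4174}{-841 + \frac{5 + 10 \cdot 70}{70 + 5}} = \frac{4174}{-841 + \frac{5 + 700}{75}} = \frac{4174}{-841 + \frac{1}{75} \cdot 705} = \frac{4174}{-841 + \frac{47}{5}} = \frac{4174}{- \frac{4158}{5}} = 4174 \left(- \frac{5}{4158}\right) = - \frac{10435}{2079}$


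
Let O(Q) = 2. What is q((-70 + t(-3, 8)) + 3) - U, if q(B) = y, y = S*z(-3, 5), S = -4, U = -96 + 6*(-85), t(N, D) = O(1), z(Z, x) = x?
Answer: 586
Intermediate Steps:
t(N, D) = 2
U = -606 (U = -96 - 510 = -606)
y = -20 (y = -4*5 = -20)
q(B) = -20
q((-70 + t(-3, 8)) + 3) - U = -20 - 1*(-606) = -20 + 606 = 586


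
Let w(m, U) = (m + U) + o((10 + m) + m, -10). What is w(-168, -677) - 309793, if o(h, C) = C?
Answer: -310648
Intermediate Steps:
w(m, U) = -10 + U + m (w(m, U) = (m + U) - 10 = (U + m) - 10 = -10 + U + m)
w(-168, -677) - 309793 = (-10 - 677 - 168) - 309793 = -855 - 309793 = -310648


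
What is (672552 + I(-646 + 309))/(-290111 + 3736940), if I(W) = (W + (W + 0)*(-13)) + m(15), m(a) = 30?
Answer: 225542/1148943 ≈ 0.19630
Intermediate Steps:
I(W) = 30 - 12*W (I(W) = (W + (W + 0)*(-13)) + 30 = (W + W*(-13)) + 30 = (W - 13*W) + 30 = -12*W + 30 = 30 - 12*W)
(672552 + I(-646 + 309))/(-290111 + 3736940) = (672552 + (30 - 12*(-646 + 309)))/(-290111 + 3736940) = (672552 + (30 - 12*(-337)))/3446829 = (672552 + (30 + 4044))*(1/3446829) = (672552 + 4074)*(1/3446829) = 676626*(1/3446829) = 225542/1148943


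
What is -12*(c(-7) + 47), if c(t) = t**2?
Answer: -1152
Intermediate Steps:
-12*(c(-7) + 47) = -12*((-7)**2 + 47) = -12*(49 + 47) = -12*96 = -1152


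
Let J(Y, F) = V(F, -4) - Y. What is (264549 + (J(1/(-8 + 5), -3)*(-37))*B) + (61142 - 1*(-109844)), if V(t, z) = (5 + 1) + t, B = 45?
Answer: 429985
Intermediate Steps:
V(t, z) = 6 + t
J(Y, F) = 6 + F - Y (J(Y, F) = (6 + F) - Y = 6 + F - Y)
(264549 + (J(1/(-8 + 5), -3)*(-37))*B) + (61142 - 1*(-109844)) = (264549 + ((6 - 3 - 1/(-8 + 5))*(-37))*45) + (61142 - 1*(-109844)) = (264549 + ((6 - 3 - 1/(-3))*(-37))*45) + (61142 + 109844) = (264549 + ((6 - 3 - 1*(-⅓))*(-37))*45) + 170986 = (264549 + ((6 - 3 + ⅓)*(-37))*45) + 170986 = (264549 + ((10/3)*(-37))*45) + 170986 = (264549 - 370/3*45) + 170986 = (264549 - 5550) + 170986 = 258999 + 170986 = 429985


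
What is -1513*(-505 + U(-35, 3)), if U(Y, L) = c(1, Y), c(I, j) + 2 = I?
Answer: 765578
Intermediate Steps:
c(I, j) = -2 + I
U(Y, L) = -1 (U(Y, L) = -2 + 1 = -1)
-1513*(-505 + U(-35, 3)) = -1513*(-505 - 1) = -1513*(-506) = 765578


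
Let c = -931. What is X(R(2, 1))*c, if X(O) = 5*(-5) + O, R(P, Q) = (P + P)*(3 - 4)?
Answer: 26999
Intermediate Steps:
R(P, Q) = -2*P (R(P, Q) = (2*P)*(-1) = -2*P)
X(O) = -25 + O
X(R(2, 1))*c = (-25 - 2*2)*(-931) = (-25 - 4)*(-931) = -29*(-931) = 26999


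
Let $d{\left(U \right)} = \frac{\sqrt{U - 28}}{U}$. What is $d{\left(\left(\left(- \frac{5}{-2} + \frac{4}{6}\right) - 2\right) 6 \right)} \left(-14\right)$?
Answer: $- 2 i \sqrt{21} \approx - 9.1651 i$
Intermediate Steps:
$d{\left(U \right)} = \frac{\sqrt{-28 + U}}{U}$
$d{\left(\left(\left(- \frac{5}{-2} + \frac{4}{6}\right) - 2\right) 6 \right)} \left(-14\right) = \frac{\sqrt{-28 + \left(\left(- \frac{5}{-2} + \frac{4}{6}\right) - 2\right) 6}}{\left(\left(- \frac{5}{-2} + \frac{4}{6}\right) - 2\right) 6} \left(-14\right) = \frac{\sqrt{-28 + \left(\left(\left(-5\right) \left(- \frac{1}{2}\right) + 4 \cdot \frac{1}{6}\right) - 2\right) 6}}{\left(\left(\left(-5\right) \left(- \frac{1}{2}\right) + 4 \cdot \frac{1}{6}\right) - 2\right) 6} \left(-14\right) = \frac{\sqrt{-28 + \left(\left(\frac{5}{2} + \frac{2}{3}\right) - 2\right) 6}}{\left(\left(\frac{5}{2} + \frac{2}{3}\right) - 2\right) 6} \left(-14\right) = \frac{\sqrt{-28 + \left(\frac{19}{6} - 2\right) 6}}{\left(\frac{19}{6} - 2\right) 6} \left(-14\right) = \frac{\sqrt{-28 + \frac{7}{6} \cdot 6}}{\frac{7}{6} \cdot 6} \left(-14\right) = \frac{\sqrt{-28 + 7}}{7} \left(-14\right) = \frac{\sqrt{-21}}{7} \left(-14\right) = \frac{i \sqrt{21}}{7} \left(-14\right) = - 2 i \sqrt{21}$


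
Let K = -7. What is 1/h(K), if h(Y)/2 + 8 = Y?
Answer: -1/30 ≈ -0.033333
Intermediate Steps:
h(Y) = -16 + 2*Y
1/h(K) = 1/(-16 + 2*(-7)) = 1/(-16 - 14) = 1/(-30) = -1/30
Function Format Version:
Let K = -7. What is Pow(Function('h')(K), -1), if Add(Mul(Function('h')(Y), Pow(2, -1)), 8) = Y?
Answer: Rational(-1, 30) ≈ -0.033333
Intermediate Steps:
Function('h')(Y) = Add(-16, Mul(2, Y))
Pow(Function('h')(K), -1) = Pow(Add(-16, Mul(2, -7)), -1) = Pow(Add(-16, -14), -1) = Pow(-30, -1) = Rational(-1, 30)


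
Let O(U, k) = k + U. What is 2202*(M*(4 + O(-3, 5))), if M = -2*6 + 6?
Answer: -79272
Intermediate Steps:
O(U, k) = U + k
M = -6 (M = -12 + 6 = -6)
2202*(M*(4 + O(-3, 5))) = 2202*(-6*(4 + (-3 + 5))) = 2202*(-6*(4 + 2)) = 2202*(-6*6) = 2202*(-36) = -79272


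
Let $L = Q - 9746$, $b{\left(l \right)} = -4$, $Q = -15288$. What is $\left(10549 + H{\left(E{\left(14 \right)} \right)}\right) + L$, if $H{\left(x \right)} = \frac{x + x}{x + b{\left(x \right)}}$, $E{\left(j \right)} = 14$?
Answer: $- \frac{72411}{5} \approx -14482.0$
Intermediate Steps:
$H{\left(x \right)} = \frac{2 x}{-4 + x}$ ($H{\left(x \right)} = \frac{x + x}{x - 4} = \frac{2 x}{-4 + x}$)
$L = -25034$ ($L = -15288 - 9746 = -25034$)
$\left(10549 + H{\left(E{\left(14 \right)} \right)}\right) + L = \left(10549 + 2 \cdot 14 \frac{1}{-4 + 14}\right) - 25034 = \left(10549 + 2 \cdot 14 \cdot \frac{1}{10}\right) - 25034 = \left(10549 + \frac{14}{5}\right) - 25034 = \frac{52759}{5} - 25034 = - \frac{72411}{5}$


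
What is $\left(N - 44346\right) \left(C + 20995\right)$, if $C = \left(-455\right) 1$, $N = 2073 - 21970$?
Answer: $-1319551220$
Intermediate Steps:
$N = -19897$
$C = -455$
$\left(N - 44346\right) \left(C + 20995\right) = \left(-19897 - 44346\right) \left(-455 + 20995\right) = \left(-64243\right) 20540 = -1319551220$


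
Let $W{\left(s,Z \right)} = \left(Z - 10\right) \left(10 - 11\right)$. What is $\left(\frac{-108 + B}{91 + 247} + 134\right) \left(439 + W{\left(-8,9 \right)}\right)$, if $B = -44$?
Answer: $\frac{9930800}{169} \approx 58762.0$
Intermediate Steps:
$W{\left(s,Z \right)} = 10 - Z$ ($W{\left(s,Z \right)} = \left(-10 + Z\right) \left(-1\right) = 10 - Z$)
$\left(\frac{-108 + B}{91 + 247} + 134\right) \left(439 + W{\left(-8,9 \right)}\right) = \left(\frac{-108 - 44}{91 + 247} + 134\right) \left(439 + \left(10 - 9\right)\right) = \left(- \frac{152}{338} + 134\right) \left(439 + \left(10 - 9\right)\right) = \left(\left(-152\right) \frac{1}{338} + 134\right) \left(439 + 1\right) = \left(- \frac{76}{169} + 134\right) 440 = \frac{22570}{169} \cdot 440 = \frac{9930800}{169}$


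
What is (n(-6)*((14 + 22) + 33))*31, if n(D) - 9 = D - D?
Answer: 19251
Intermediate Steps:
n(D) = 9 (n(D) = 9 + (D - D) = 9 + 0 = 9)
(n(-6)*((14 + 22) + 33))*31 = (9*((14 + 22) + 33))*31 = (9*(36 + 33))*31 = (9*69)*31 = 621*31 = 19251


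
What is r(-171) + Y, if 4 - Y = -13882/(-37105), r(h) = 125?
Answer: 4772663/37105 ≈ 128.63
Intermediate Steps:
Y = 134538/37105 (Y = 4 - (-13882)/(-37105) = 4 - (-13882)*(-1)/37105 = 4 - 1*13882/37105 = 4 - 13882/37105 = 134538/37105 ≈ 3.6259)
r(-171) + Y = 125 + 134538/37105 = 4772663/37105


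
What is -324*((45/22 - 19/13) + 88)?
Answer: -4104270/143 ≈ -28701.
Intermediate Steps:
-324*((45/22 - 19/13) + 88) = -324*(167/286 + 88) = -324*25335/286 = -4104270/143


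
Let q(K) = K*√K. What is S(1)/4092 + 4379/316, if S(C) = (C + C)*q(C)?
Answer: 4479875/323268 ≈ 13.858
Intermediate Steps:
q(K) = K^(3/2)
S(C) = 2*C^(5/2) (S(C) = (C + C)*C^(3/2) = (2*C)*C^(3/2) = 2*C^(5/2))
S(1)/4092 + 4379/316 = (2*1^(5/2))/4092 + 4379/316 = (2*1)*(1/4092) + 4379*(1/316) = 2*(1/4092) + 4379/316 = 1/2046 + 4379/316 = 4479875/323268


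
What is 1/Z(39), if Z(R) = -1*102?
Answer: -1/102 ≈ -0.0098039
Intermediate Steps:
Z(R) = -102
1/Z(39) = 1/(-102) = -1/102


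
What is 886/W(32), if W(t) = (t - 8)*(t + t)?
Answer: 443/768 ≈ 0.57682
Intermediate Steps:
W(t) = 2*t*(-8 + t) (W(t) = (-8 + t)*(2*t) = 2*t*(-8 + t))
886/W(32) = 886/((2*32*(-8 + 32))) = 886/((2*32*24)) = 886/1536 = 886*(1/1536) = 443/768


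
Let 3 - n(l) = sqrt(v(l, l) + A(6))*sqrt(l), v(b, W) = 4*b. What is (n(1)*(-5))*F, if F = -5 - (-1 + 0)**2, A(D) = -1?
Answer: 90 - 30*sqrt(3) ≈ 38.038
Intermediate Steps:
F = -6 (F = -5 - 1*(-1)**2 = -5 - 1*1 = -5 - 1 = -6)
n(l) = 3 - sqrt(l)*sqrt(-1 + 4*l) (n(l) = 3 - sqrt(4*l - 1)*sqrt(l) = 3 - sqrt(-1 + 4*l)*sqrt(l) = 3 - sqrt(l)*sqrt(-1 + 4*l))
(n(1)*(-5))*F = ((3 - sqrt(1)*sqrt(-1 + 4*1))*(-5))*(-6) = ((3 - 1*1*sqrt(-1 + 4))*(-5))*(-6) = ((3 - 1*1*sqrt(3))*(-5))*(-6) = ((3 - sqrt(3))*(-5))*(-6) = (-15 + 5*sqrt(3))*(-6) = 90 - 30*sqrt(3)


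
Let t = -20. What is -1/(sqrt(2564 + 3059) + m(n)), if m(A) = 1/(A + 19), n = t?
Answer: -1/5622 - sqrt(5623)/5622 ≈ -0.013516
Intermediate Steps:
n = -20
m(A) = 1/(19 + A)
-1/(sqrt(2564 + 3059) + m(n)) = -1/(sqrt(2564 + 3059) + 1/(19 - 20)) = -1/(sqrt(5623) + 1/(-1)) = -1/(sqrt(5623) - 1) = -1/(-1 + sqrt(5623))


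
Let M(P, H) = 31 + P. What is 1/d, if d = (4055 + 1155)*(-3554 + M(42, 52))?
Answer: -1/18136010 ≈ -5.5139e-8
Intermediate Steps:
d = -18136010 (d = (4055 + 1155)*(-3554 + (31 + 42)) = 5210*(-3554 + 73) = 5210*(-3481) = -18136010)
1/d = 1/(-18136010) = -1/18136010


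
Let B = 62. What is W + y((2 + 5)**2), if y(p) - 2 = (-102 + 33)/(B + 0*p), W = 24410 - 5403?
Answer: 1178489/62 ≈ 19008.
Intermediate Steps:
W = 19007
y(p) = 55/62 (y(p) = 2 + (-102 + 33)/(62 + 0*p) = 2 - 69/(62 + 0) = 2 - 69/62 = 55/62)
W + y((2 + 5)**2) = 19007 + 55/62 = 1178489/62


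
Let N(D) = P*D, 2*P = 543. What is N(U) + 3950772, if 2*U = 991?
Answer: 16341201/4 ≈ 4.0853e+6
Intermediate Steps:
U = 991/2 (U = (1/2)*991 = 991/2 ≈ 495.50)
P = 543/2 (P = (1/2)*543 = 543/2 ≈ 271.50)
N(D) = 543*D/2
N(U) + 3950772 = (543/2)*(991/2) + 3950772 = 538113/4 + 3950772 = 16341201/4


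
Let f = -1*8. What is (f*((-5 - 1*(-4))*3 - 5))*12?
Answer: 768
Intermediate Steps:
f = -8
(f*((-5 - 1*(-4))*3 - 5))*12 = -8*((-5 - 1*(-4))*3 - 5)*12 = -8*((-5 + 4)*3 - 5)*12 = -8*(-1*3 - 5)*12 = -8*(-3 - 5)*12 = -8*(-8)*12 = 64*12 = 768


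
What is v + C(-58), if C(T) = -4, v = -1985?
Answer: -1989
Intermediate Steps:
v + C(-58) = -1985 - 4 = -1989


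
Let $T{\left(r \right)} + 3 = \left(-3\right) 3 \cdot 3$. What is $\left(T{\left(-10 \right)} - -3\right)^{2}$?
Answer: $729$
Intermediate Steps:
$T{\left(r \right)} = -30$ ($T{\left(r \right)} = -3 + \left(-3\right) 3 \cdot 3 = -3 - 27 = -30$)
$\left(T{\left(-10 \right)} - -3\right)^{2} = \left(-30 - -3\right)^{2} = \left(-30 + \left(-43 + 46\right)\right)^{2} = \left(-30 + 3\right)^{2} = \left(-27\right)^{2} = 729$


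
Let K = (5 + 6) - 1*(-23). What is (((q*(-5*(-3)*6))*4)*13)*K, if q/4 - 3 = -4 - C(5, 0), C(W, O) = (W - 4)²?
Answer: -1272960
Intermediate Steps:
C(W, O) = (-4 + W)²
q = -8 (q = 12 + 4*(-4 - (-4 + 5)²) = 12 + 4*(-4 - 1*1²) = 12 + 4*(-4 - 1*1) = 12 + 4*(-4 - 1) = 12 + 4*(-5) = 12 - 20 = -8)
K = 34 (K = 11 + 23 = 34)
(((q*(-5*(-3)*6))*4)*13)*K = ((-8*(-5*(-3))*6*4)*13)*34 = ((-120*6*4)*13)*34 = ((-8*90*4)*13)*34 = (-720*4*13)*34 = -2880*13*34 = -37440*34 = -1272960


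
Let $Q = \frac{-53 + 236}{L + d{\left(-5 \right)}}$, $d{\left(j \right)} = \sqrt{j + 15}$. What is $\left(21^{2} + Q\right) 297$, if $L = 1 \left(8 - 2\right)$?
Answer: $\frac{1865754}{13} - \frac{54351 \sqrt{10}}{26} \approx 1.3691 \cdot 10^{5}$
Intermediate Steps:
$d{\left(j \right)} = \sqrt{15 + j}$
$L = 6$ ($L = 1 \cdot 6 = 6$)
$Q = \frac{183}{6 + \sqrt{10}}$ ($Q = \frac{-53 + 236}{6 + \sqrt{15 - 5}} = \frac{183}{6 + \sqrt{10}} \approx 19.973$)
$\left(21^{2} + Q\right) 297 = \left(21^{2} + \left(\frac{549}{13} - \frac{183 \sqrt{10}}{26}\right)\right) 297 = \left(441 + \left(\frac{549}{13} - \frac{183 \sqrt{10}}{26}\right)\right) 297 = \left(\frac{6282}{13} - \frac{183 \sqrt{10}}{26}\right) 297 = \frac{1865754}{13} - \frac{54351 \sqrt{10}}{26}$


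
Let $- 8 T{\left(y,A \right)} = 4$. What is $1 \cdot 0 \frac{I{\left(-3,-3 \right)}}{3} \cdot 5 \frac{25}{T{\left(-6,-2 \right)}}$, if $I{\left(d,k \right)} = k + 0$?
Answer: $0$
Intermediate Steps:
$I{\left(d,k \right)} = k$
$T{\left(y,A \right)} = - \frac{1}{2}$ ($T{\left(y,A \right)} = \left(- \frac{1}{8}\right) 4 = - \frac{1}{2}$)
$1 \cdot 0 \frac{I{\left(-3,-3 \right)}}{3} \cdot 5 \frac{25}{T{\left(-6,-2 \right)}} = 1 \cdot 0 \left(- \frac{3}{3}\right) 5 \frac{25}{- \frac{1}{2}} = 1 \cdot 0 \left(\left(-3\right) \frac{1}{3}\right) 5 \cdot 25 \left(-2\right) = 1 \cdot 0 \left(-1\right) 5 \left(-50\right) = 1 \cdot 0 \cdot 5 \left(-50\right) = 1 \cdot 0 \left(-50\right) = 0 \left(-50\right) = 0$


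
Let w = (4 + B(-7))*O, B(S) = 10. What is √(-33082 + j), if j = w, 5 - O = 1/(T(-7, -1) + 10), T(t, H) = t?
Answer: 5*I*√11886/3 ≈ 181.7*I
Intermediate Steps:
O = 14/3 (O = 5 - 1/(-7 + 10) = 5 - 1/3 = 5 - 1*⅓ = 5 - ⅓ = 14/3 ≈ 4.6667)
w = 196/3 (w = (4 + 10)*(14/3) = 14*(14/3) = 196/3 ≈ 65.333)
j = 196/3 ≈ 65.333
√(-33082 + j) = √(-33082 + 196/3) = √(-99050/3) = 5*I*√11886/3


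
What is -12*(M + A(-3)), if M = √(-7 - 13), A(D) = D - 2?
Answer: 60 - 24*I*√5 ≈ 60.0 - 53.666*I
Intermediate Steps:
A(D) = -2 + D
M = 2*I*√5 (M = √(-20) = 2*I*√5 ≈ 4.4721*I)
-12*(M + A(-3)) = -12*(2*I*√5 + (-2 - 3)) = -12*(2*I*√5 - 5) = -12*(-5 + 2*I*√5) = 60 - 24*I*√5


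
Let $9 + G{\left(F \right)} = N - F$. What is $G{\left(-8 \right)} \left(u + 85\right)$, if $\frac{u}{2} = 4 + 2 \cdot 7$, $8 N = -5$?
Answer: $- \frac{1573}{8} \approx -196.63$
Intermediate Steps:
$N = - \frac{5}{8}$ ($N = \frac{1}{8} \left(-5\right) = - \frac{5}{8} \approx -0.625$)
$u = 36$ ($u = 2 \left(4 + 2 \cdot 7\right) = 2 \left(4 + 14\right) = 2 \cdot 18 = 36$)
$G{\left(F \right)} = - \frac{77}{8} - F$ ($G{\left(F \right)} = -9 - \left(\frac{5}{8} + F\right) = - \frac{77}{8} - F$)
$G{\left(-8 \right)} \left(u + 85\right) = \left(- \frac{77}{8} - -8\right) \left(36 + 85\right) = \left(- \frac{77}{8} + 8\right) 121 = \left(- \frac{13}{8}\right) 121 = - \frac{1573}{8}$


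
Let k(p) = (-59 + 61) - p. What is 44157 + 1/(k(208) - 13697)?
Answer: 613914770/13903 ≈ 44157.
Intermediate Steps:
k(p) = 2 - p
44157 + 1/(k(208) - 13697) = 44157 + 1/((2 - 1*208) - 13697) = 44157 + 1/((2 - 208) - 13697) = 44157 + 1/(-206 - 13697) = 44157 + 1/(-13903) = 44157 - 1/13903 = 613914770/13903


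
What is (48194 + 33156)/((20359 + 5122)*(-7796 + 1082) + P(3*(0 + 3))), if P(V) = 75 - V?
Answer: -40675/85539684 ≈ -0.00047551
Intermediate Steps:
(48194 + 33156)/((20359 + 5122)*(-7796 + 1082) + P(3*(0 + 3))) = (48194 + 33156)/((20359 + 5122)*(-7796 + 1082) + (75 - 3*(0 + 3))) = 81350/(25481*(-6714) + (75 - 3*3)) = 81350/(-171079434 + (75 - 1*9)) = 81350/(-171079434 + (75 - 9)) = 81350/(-171079434 + 66) = 81350/(-171079368) = 81350*(-1/171079368) = -40675/85539684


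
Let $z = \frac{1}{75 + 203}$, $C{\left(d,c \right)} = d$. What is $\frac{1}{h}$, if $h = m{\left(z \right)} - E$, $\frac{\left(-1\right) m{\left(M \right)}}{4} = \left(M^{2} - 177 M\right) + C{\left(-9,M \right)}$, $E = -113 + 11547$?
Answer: $- \frac{19321}{220171553} \approx -8.7754 \cdot 10^{-5}$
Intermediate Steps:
$z = \frac{1}{278} \approx 0.0035971$
$E = 11434$
$m{\left(M \right)} = 36 - 4 M^{2} + 708 M$ ($m{\left(M \right)} = - 4 \left(\left(M^{2} - 177 M\right) - 9\right) = - 4 \left(-9 + M^{2} - 177 M\right) = 36 - 4 M^{2} + 708 M$)
$h = - \frac{220171553}{19321}$ ($h = \left(36 - \frac{4}{77284} + 708 \cdot \frac{1}{278}\right) - 11434 = \left(36 - \frac{1}{19321} + \frac{354}{139}\right) - 11434 = \frac{744761}{19321} - 11434 = - \frac{220171553}{19321} \approx -11395.0$)
$\frac{1}{h} = \frac{1}{- \frac{220171553}{19321}} = - \frac{19321}{220171553}$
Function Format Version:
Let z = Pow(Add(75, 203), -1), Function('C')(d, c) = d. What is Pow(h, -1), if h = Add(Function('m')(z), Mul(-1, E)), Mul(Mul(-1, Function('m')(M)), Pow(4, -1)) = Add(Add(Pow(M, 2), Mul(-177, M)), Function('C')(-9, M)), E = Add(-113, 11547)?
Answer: Rational(-19321, 220171553) ≈ -8.7754e-5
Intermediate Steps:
z = Rational(1, 278) (z = Pow(278, -1) = Rational(1, 278) ≈ 0.0035971)
E = 11434
Function('m')(M) = Add(36, Mul(-4, Pow(M, 2)), Mul(708, M)) (Function('m')(M) = Mul(-4, Add(Add(Pow(M, 2), Mul(-177, M)), -9)) = Mul(-4, Add(-9, Pow(M, 2), Mul(-177, M))) = Add(36, Mul(-4, Pow(M, 2)), Mul(708, M)))
h = Rational(-220171553, 19321) (h = Add(Add(36, Mul(-4, Pow(Rational(1, 278), 2)), Mul(708, Rational(1, 278))), Mul(-1, 11434)) = Add(Add(36, Mul(-4, Rational(1, 77284)), Rational(354, 139)), -11434) = Add(Add(36, Rational(-1, 19321), Rational(354, 139)), -11434) = Add(Rational(744761, 19321), -11434) = Rational(-220171553, 19321) ≈ -11395.)
Pow(h, -1) = Pow(Rational(-220171553, 19321), -1) = Rational(-19321, 220171553)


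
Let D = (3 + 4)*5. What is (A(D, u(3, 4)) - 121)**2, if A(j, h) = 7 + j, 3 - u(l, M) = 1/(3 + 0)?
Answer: 6241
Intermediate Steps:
u(l, M) = 8/3 (u(l, M) = 3 - 1/(3 + 0) = 3 - 1/3 = 8/3)
D = 35 (D = 7*5 = 35)
(A(D, u(3, 4)) - 121)**2 = ((7 + 35) - 121)**2 = (42 - 121)**2 = (-79)**2 = 6241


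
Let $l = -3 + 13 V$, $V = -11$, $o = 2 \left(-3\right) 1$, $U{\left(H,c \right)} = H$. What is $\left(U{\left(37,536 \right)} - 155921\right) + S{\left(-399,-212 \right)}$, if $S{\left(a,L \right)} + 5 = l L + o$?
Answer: $-124943$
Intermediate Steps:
$o = -6$ ($o = \left(-6\right) 1 = -6$)
$l = -146$ ($l = -3 + 13 \left(-11\right) = -3 - 143 = -146$)
$S{\left(a,L \right)} = -11 - 146 L$ ($S{\left(a,L \right)} = -5 - \left(6 + 146 L\right) = -11 - 146 L$)
$\left(U{\left(37,536 \right)} - 155921\right) + S{\left(-399,-212 \right)} = \left(37 - 155921\right) - -30941 = -155884 + \left(-11 + 30952\right) = -155884 + 30941 = -124943$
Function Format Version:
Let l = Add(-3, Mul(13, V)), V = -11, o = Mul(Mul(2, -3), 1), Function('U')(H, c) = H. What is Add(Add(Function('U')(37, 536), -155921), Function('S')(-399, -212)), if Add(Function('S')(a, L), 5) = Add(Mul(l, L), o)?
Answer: -124943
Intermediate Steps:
o = -6 (o = Mul(-6, 1) = -6)
l = -146 (l = Add(-3, Mul(13, -11)) = Add(-3, -143) = -146)
Function('S')(a, L) = Add(-11, Mul(-146, L)) (Function('S')(a, L) = Add(-5, Add(Mul(-146, L), -6)) = Add(-5, Add(-6, Mul(-146, L))) = Add(-11, Mul(-146, L)))
Add(Add(Function('U')(37, 536), -155921), Function('S')(-399, -212)) = Add(Add(37, -155921), Add(-11, Mul(-146, -212))) = Add(-155884, Add(-11, 30952)) = Add(-155884, 30941) = -124943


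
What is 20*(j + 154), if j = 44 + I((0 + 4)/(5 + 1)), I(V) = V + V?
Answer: 11960/3 ≈ 3986.7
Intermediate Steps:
I(V) = 2*V
j = 136/3 (j = 44 + 2*((0 + 4)/(5 + 1)) = 44 + 2*(4/6) = 44 + 2*(4*(⅙)) = 44 + 2*(⅔) = 44 + 4/3 = 136/3 ≈ 45.333)
20*(j + 154) = 20*(136/3 + 154) = 20*(598/3) = 11960/3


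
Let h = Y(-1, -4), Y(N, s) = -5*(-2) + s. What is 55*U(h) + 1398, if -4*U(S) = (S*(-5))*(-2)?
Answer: 573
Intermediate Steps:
Y(N, s) = 10 + s
h = 6 (h = 10 - 4 = 6)
U(S) = -5*S/2 (U(S) = -S*(-5)*(-2)/4 = -(-5*S)*(-2)/4 = -5*S/2)
55*U(h) + 1398 = 55*(-5/2*6) + 1398 = 55*(-15) + 1398 = -825 + 1398 = 573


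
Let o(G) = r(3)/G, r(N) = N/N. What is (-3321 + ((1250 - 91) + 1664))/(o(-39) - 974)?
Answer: 19422/37987 ≈ 0.51128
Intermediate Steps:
r(N) = 1
o(G) = 1/G
(-3321 + ((1250 - 91) + 1664))/(o(-39) - 974) = (-3321 + ((1250 - 91) + 1664))/(1/(-39) - 974) = (-3321 + (1159 + 1664))/(-1/39 - 974) = (-3321 + 2823)/(-37987/39) = -498*(-39/37987) = 19422/37987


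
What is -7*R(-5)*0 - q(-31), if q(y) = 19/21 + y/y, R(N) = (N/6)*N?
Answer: -40/21 ≈ -1.9048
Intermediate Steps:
R(N) = N²/6 (R(N) = (N*(⅙))*N = (N/6)*N = N²/6)
q(y) = 40/21 (q(y) = 19*(1/21) + 1 = 19/21 + 1 = 40/21)
-7*R(-5)*0 - q(-31) = -7*(-5)²/6*0 - 1*40/21 = -7*25/6*0 - 40/21 = -175/6*0 - 40/21 = 0 - 40/21 = -40/21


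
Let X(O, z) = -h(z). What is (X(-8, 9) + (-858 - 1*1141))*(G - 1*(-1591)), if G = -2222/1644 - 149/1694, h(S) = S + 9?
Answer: -1116113039323/348117 ≈ -3.2061e+6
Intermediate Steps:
h(S) = 9 + S
X(O, z) = -9 - z (X(O, z) = -(9 + z) = -9 - z)
G = -501128/348117 (G = -2222*1/1644 - 149*1/1694 = -1111/822 - 149/1694 = -501128/348117 ≈ -1.4395)
(X(-8, 9) + (-858 - 1*1141))*(G - 1*(-1591)) = ((-9 - 1*9) + (-858 - 1*1141))*(-501128/348117 - 1*(-1591)) = ((-9 - 9) + (-858 - 1141))*(-501128/348117 + 1591) = (-18 - 1999)*(553353019/348117) = -2017*553353019/348117 = -1116113039323/348117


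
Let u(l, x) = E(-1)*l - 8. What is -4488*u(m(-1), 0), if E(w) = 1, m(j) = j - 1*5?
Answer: 62832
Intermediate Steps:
m(j) = -5 + j (m(j) = j - 5 = -5 + j)
u(l, x) = -8 + l (u(l, x) = 1*l - 8 = l - 8 = -8 + l)
-4488*u(m(-1), 0) = -4488*(-8 + (-5 - 1)) = -4488*(-8 - 6) = -4488*(-14) = 62832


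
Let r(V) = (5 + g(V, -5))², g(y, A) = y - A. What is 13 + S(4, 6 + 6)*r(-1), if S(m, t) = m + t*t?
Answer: 12001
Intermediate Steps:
S(m, t) = m + t²
r(V) = (10 + V)² (r(V) = (5 + (V - 1*(-5)))² = (5 + (V + 5))² = (5 + (5 + V))² = (10 + V)²)
13 + S(4, 6 + 6)*r(-1) = 13 + (4 + (6 + 6)²)*(10 - 1)² = 13 + (4 + 12²)*9² = 13 + (4 + 144)*81 = 13 + 148*81 = 13 + 11988 = 12001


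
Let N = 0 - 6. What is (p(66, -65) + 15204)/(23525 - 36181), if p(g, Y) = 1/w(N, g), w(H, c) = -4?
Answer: -60815/50624 ≈ -1.2013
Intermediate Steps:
N = -6
p(g, Y) = -1/4 (p(g, Y) = 1/(-4) = -1/4)
(p(66, -65) + 15204)/(23525 - 36181) = (-1/4 + 15204)/(23525 - 36181) = (60815/4)/(-12656) = (60815/4)*(-1/12656) = -60815/50624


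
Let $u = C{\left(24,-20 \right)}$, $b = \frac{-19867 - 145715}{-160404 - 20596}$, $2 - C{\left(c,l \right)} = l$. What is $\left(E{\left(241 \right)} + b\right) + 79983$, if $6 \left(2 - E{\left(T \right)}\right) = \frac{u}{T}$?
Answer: $\frac{5233597389893}{65431500} \approx 79986.0$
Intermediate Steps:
$C{\left(c,l \right)} = 2 - l$
$b = \frac{82791}{90500}$ ($b = - \frac{165582}{-181000} = \left(-165582\right) \left(- \frac{1}{181000}\right) = \frac{82791}{90500} \approx 0.91482$)
$u = 22$ ($u = 2 - -20 = 2 + 20 = 22$)
$E{\left(T \right)} = 2 - \frac{11}{3 T}$ ($E{\left(T \right)} = 2 - \frac{22 \frac{1}{T}}{6} = 2 - \frac{11}{3 T}$)
$\left(E{\left(241 \right)} + b\right) + 79983 = \left(\left(2 - \frac{11}{3 \cdot 241}\right) + \frac{82791}{90500}\right) + 79983 = \left(\left(2 - \frac{11}{723}\right) + \frac{82791}{90500}\right) + 79983 = \left(\frac{1435}{723} + \frac{82791}{90500}\right) + 79983 = \frac{189725393}{65431500} + 79983 = \frac{5233597389893}{65431500}$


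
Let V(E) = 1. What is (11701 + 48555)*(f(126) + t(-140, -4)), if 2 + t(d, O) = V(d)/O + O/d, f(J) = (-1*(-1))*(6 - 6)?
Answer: -669272/5 ≈ -1.3385e+5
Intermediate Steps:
f(J) = 0 (f(J) = 1*0 = 0)
t(d, O) = -2 + 1/O + O/d (t(d, O) = -2 + (1/O + O/d) = -2 + 1/O + O/d)
(11701 + 48555)*(f(126) + t(-140, -4)) = (11701 + 48555)*(0 + (-2 + 1/(-4) - 4/(-140))) = 60256*(0 + (-2 - ¼ - 4*(-1/140))) = 60256*(0 + (-2 - ¼ + 1/35)) = 60256*(0 - 311/140) = 60256*(-311/140) = -669272/5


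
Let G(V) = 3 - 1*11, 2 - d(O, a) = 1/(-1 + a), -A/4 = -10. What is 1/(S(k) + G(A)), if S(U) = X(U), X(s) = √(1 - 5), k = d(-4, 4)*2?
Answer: -2/17 - I/34 ≈ -0.11765 - 0.029412*I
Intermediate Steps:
A = 40 (A = -4*(-10) = 40)
d(O, a) = 2 - 1/(-1 + a)
k = 10/3 (k = ((-3 + 2*4)/(-1 + 4))*2 = ((-3 + 8)/3)*2 = ((⅓)*5)*2 = (5/3)*2 = 10/3 ≈ 3.3333)
X(s) = 2*I (X(s) = √(-4) = 2*I)
S(U) = 2*I
G(V) = -8 (G(V) = 3 - 11 = -8)
1/(S(k) + G(A)) = 1/(2*I - 8) = 1/(-8 + 2*I) = (-8 - 2*I)/68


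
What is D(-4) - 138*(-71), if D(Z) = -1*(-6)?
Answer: 9804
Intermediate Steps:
D(Z) = 6
D(-4) - 138*(-71) = 6 - 138*(-71) = 6 + 9798 = 9804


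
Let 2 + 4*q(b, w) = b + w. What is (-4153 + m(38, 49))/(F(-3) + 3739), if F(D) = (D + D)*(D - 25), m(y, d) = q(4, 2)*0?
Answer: -4153/3907 ≈ -1.0630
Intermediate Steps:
q(b, w) = -½ + b/4 + w/4 (q(b, w) = -½ + (b + w)/4 = -½ + (b/4 + w/4) = -½ + b/4 + w/4)
m(y, d) = 0 (m(y, d) = (-½ + (¼)*4 + (¼)*2)*0 = (-½ + 1 + ½)*0 = 1*0 = 0)
F(D) = 2*D*(-25 + D) (F(D) = (2*D)*(-25 + D) = 2*D*(-25 + D))
(-4153 + m(38, 49))/(F(-3) + 3739) = (-4153 + 0)/(2*(-3)*(-25 - 3) + 3739) = -4153/(2*(-3)*(-28) + 3739) = -4153/(168 + 3739) = -4153/3907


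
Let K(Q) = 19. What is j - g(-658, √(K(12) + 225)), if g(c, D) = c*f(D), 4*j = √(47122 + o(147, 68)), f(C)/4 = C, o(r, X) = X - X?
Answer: 5264*√61 + √47122/4 ≈ 41167.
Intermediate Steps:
o(r, X) = 0
f(C) = 4*C
j = √47122/4 (j = √(47122 + 0)/4 = √47122/4 ≈ 54.269)
g(c, D) = 4*D*c (g(c, D) = c*(4*D) = 4*D*c)
j - g(-658, √(K(12) + 225)) = √47122/4 - 4*√(19 + 225)*(-658) = √47122/4 - 4*√244*(-658) = √47122/4 - 4*2*√61*(-658) = √47122/4 - (-5264)*√61 = √47122/4 + 5264*√61 = 5264*√61 + √47122/4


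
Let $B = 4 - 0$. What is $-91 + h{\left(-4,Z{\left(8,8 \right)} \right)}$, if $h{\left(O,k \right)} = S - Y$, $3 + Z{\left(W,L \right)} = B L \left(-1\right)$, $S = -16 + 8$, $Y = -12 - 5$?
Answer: $-82$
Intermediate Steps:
$B = 4$ ($B = 4 + 0 = 4$)
$Y = -17$
$S = -8$
$Z{\left(W,L \right)} = -3 - 4 L$ ($Z{\left(W,L \right)} = -3 + 4 L \left(-1\right) = -3 - 4 L$)
$h{\left(O,k \right)} = 9$ ($h{\left(O,k \right)} = -8 - -17 = -8 + 17 = 9$)
$-91 + h{\left(-4,Z{\left(8,8 \right)} \right)} = -91 + 9 = -82$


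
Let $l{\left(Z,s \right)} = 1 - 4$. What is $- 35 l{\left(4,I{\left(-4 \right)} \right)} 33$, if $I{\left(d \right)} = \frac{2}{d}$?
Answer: $3465$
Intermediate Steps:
$l{\left(Z,s \right)} = -3$ ($l{\left(Z,s \right)} = 1 - 4 = -3$)
$- 35 l{\left(4,I{\left(-4 \right)} \right)} 33 = \left(-35\right) \left(-3\right) 33 = 105 \cdot 33 = 3465$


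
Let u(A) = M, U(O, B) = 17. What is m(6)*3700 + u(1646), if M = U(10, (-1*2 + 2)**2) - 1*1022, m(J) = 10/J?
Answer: 15485/3 ≈ 5161.7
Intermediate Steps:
M = -1005 (M = 17 - 1*1022 = 17 - 1022 = -1005)
u(A) = -1005
m(6)*3700 + u(1646) = (10/6)*3700 - 1005 = (10*(1/6))*3700 - 1005 = (5/3)*3700 - 1005 = 18500/3 - 1005 = 15485/3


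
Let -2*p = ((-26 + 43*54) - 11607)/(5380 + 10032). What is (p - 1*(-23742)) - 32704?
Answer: -276235377/30824 ≈ -8961.7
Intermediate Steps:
p = 9311/30824 (p = -((-26 + 43*54) - 11607)/(2*(5380 + 10032)) = -((-26 + 2322) - 11607)/(2*15412) = -(2296 - 11607)/(2*15412) = -(-9311)/(2*15412) = -½*(-9311/15412) = 9311/30824 ≈ 0.30207)
(p - 1*(-23742)) - 32704 = (9311/30824 - 1*(-23742)) - 32704 = (9311/30824 + 23742) - 32704 = 731832719/30824 - 32704 = -276235377/30824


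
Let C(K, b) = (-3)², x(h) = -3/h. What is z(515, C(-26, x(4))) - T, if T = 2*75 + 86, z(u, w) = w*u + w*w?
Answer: 4480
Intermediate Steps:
C(K, b) = 9
z(u, w) = w² + u*w (z(u, w) = u*w + w² = w² + u*w)
T = 236 (T = 150 + 86 = 236)
z(515, C(-26, x(4))) - T = 9*(515 + 9) - 1*236 = 9*524 - 236 = 4716 - 236 = 4480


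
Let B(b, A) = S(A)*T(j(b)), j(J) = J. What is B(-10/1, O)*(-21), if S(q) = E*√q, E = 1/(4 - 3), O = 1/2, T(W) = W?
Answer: 105*√2 ≈ 148.49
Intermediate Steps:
O = ½ ≈ 0.50000
E = 1 (E = 1/1 = 1)
S(q) = √q (S(q) = 1*√q = √q)
B(b, A) = b*√A (B(b, A) = √A*b = b*√A)
B(-10/1, O)*(-21) = ((-10/1)*√(½))*(-21) = ((-10*1)*(√2/2))*(-21) = -5*√2*(-21) = 105*√2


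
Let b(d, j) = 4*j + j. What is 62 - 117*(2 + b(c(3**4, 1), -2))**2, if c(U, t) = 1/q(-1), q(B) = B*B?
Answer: -7426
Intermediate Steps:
q(B) = B**2
c(U, t) = 1 (c(U, t) = 1/((-1)**2) = 1/1 = 1)
b(d, j) = 5*j
62 - 117*(2 + b(c(3**4, 1), -2))**2 = 62 - 117*(2 + 5*(-2))**2 = 62 - 117*(2 - 10)**2 = 62 - 117*(-8)**2 = 62 - 117*64 = 62 - 7488 = -7426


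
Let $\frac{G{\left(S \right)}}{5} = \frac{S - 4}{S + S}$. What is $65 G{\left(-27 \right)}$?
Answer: $\frac{10075}{54} \approx 186.57$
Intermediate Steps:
$G{\left(S \right)} = \frac{5 \left(-4 + S\right)}{2 S}$ ($G{\left(S \right)} = 5 \frac{S - 4}{S + S} = 5 \frac{-4 + S}{2 S} = \frac{5 \left(-4 + S\right)}{2 S}$)
$65 G{\left(-27 \right)} = 65 \left(\frac{5}{2} - \frac{10}{-27}\right) = 65 \left(\frac{5}{2} - - \frac{10}{27}\right) = 65 \left(\frac{5}{2} + \frac{10}{27}\right) = 65 \cdot \frac{155}{54} = \frac{10075}{54}$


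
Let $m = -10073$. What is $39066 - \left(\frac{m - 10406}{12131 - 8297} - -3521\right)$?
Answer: $\frac{136300009}{3834} \approx 35550.0$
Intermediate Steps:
$39066 - \left(\frac{m - 10406}{12131 - 8297} - -3521\right) = 39066 - \left(\frac{-10073 - 10406}{12131 - 8297} - -3521\right) = 39066 - \left(- \frac{20479}{3834} + 3521\right) = 39066 - \frac{13479035}{3834} = \frac{136300009}{3834}$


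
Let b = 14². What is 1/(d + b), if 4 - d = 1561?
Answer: -1/1361 ≈ -0.00073475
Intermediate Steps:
b = 196
d = -1557 (d = 4 - 1*1561 = 4 - 1561 = -1557)
1/(d + b) = 1/(-1557 + 196) = 1/(-1361) = -1/1361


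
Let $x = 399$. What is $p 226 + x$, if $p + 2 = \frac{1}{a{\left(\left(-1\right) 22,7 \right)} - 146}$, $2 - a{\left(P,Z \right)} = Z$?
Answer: $- \frac{8229}{151} \approx -54.497$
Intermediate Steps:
$a{\left(P,Z \right)} = 2 - Z$
$p = - \frac{303}{151}$ ($p = -2 + \frac{1}{\left(2 - 7\right) - 146} = -2 + \frac{1}{-5 - 146} = -2 + \frac{1}{-151} = -2 - \frac{1}{151} = - \frac{303}{151} \approx -2.0066$)
$p 226 + x = \left(- \frac{303}{151}\right) 226 + 399 = - \frac{68478}{151} + 399 = - \frac{8229}{151}$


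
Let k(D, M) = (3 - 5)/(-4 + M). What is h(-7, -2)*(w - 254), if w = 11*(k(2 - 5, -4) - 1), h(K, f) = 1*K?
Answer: 7343/4 ≈ 1835.8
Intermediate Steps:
h(K, f) = K
k(D, M) = -2/(-4 + M)
w = -33/4 (w = 11*(-2/(-4 - 4) - 1) = 11*(-2/(-8) - 1) = 11*(-2*(-1/8) - 1) = 11*(1/4 - 1) = 11*(-3/4) = -33/4 ≈ -8.2500)
h(-7, -2)*(w - 254) = -7*(-33/4 - 254) = -7*(-1049/4) = 7343/4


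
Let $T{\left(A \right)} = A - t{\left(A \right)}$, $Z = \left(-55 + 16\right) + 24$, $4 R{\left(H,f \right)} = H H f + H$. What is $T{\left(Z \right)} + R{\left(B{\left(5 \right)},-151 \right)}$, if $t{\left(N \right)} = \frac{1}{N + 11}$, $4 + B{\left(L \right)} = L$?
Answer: $- \frac{209}{4} \approx -52.25$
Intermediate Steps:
$B{\left(L \right)} = -4 + L$
$R{\left(H,f \right)} = \frac{H}{4} + \frac{f H^{2}}{4}$ ($R{\left(H,f \right)} = \frac{H H f + H}{4} = \frac{H^{2} f + H}{4} = \frac{f H^{2} + H}{4} = \frac{H + f H^{2}}{4} = \frac{H}{4} + \frac{f H^{2}}{4}$)
$t{\left(N \right)} = \frac{1}{11 + N}$
$Z = -15$ ($Z = -39 + 24 = -15$)
$T{\left(A \right)} = A - \frac{1}{11 + A}$
$T{\left(Z \right)} + R{\left(B{\left(5 \right)},-151 \right)} = \frac{-1 - 15 \left(11 - 15\right)}{11 - 15} + \frac{\left(-4 + 5\right) \left(1 + \left(-4 + 5\right) \left(-151\right)\right)}{4} = \frac{-1 - -60}{-4} + \frac{1}{4} \cdot 1 \left(1 + 1 \left(-151\right)\right) = - \frac{-1 + 60}{4} + \frac{1}{4} \cdot 1 \left(1 - 151\right) = \left(- \frac{1}{4}\right) 59 + \frac{1}{4} \cdot 1 \left(-150\right) = - \frac{59}{4} - \frac{75}{2} = - \frac{209}{4}$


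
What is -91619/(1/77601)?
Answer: -7109726019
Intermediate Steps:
-91619/(1/77601) = -91619/1/77601 = -91619*77601 = -1*7109726019 = -7109726019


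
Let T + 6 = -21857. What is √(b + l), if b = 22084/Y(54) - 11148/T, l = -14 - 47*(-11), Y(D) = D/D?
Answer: 3*√1199624580903/21863 ≈ 150.29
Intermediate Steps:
Y(D) = 1
T = -21863 (T = -6 - 21857 = -21863)
l = 503 (l = -14 + 517 = 503)
b = 482833640/21863 (b = 22084/1 - 11148/(-21863) = 22084*1 - 11148*(-1/21863) = 22084 + 11148/21863 = 482833640/21863 ≈ 22085.)
√(b + l) = √(482833640/21863 + 503) = √(493830729/21863) = 3*√1199624580903/21863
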